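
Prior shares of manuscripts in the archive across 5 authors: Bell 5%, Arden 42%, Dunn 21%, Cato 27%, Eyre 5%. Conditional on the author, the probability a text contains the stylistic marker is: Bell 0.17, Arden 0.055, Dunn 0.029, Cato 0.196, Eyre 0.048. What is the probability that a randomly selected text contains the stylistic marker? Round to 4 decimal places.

0.0930

Compute prior × likelihood for every hypothesis:
  Bell: 0.05 × 0.17 = 0.0085
  Arden: 0.42 × 0.055 = 0.0231
  Dunn: 0.21 × 0.029 = 0.00609
  Cato: 0.27 × 0.196 = 0.05292
  Eyre: 0.05 × 0.048 = 0.0024
P(marker) = 0.0085 + 0.0231 + 0.00609 + 0.05292 + 0.0024 = 0.09301 → 0.0930.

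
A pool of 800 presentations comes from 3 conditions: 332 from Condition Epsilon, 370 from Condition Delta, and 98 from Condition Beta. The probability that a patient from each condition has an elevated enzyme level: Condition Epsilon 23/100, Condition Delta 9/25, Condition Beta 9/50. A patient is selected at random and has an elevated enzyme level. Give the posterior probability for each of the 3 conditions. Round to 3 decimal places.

Compute prior × likelihood for every hypothesis:
  Condition Epsilon: 0.415 × 0.23 = 0.09545
  Condition Delta: 0.4625 × 0.36 = 0.1665
  Condition Beta: 0.1225 × 0.18 = 0.02205
Normalizing constant = 0.284.
P(Condition Epsilon | elevated) = 0.09545/0.284 ≈ 0.336
P(Condition Delta | elevated) = 0.1665/0.284 ≈ 0.586
P(Condition Beta | elevated) = 0.02205/0.284 ≈ 0.078

Condition Epsilon 0.336, Condition Delta 0.586, Condition Beta 0.078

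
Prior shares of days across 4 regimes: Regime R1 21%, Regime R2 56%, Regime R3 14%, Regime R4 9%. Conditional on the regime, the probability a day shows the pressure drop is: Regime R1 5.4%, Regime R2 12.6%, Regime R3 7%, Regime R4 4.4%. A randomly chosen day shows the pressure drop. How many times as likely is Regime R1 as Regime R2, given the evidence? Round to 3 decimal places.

0.161

Unnormalized posteriors (prior × likelihood):
  Regime R1: 0.21 × 0.054 = 0.01134
  Regime R2: 0.56 × 0.126 = 0.07056
  Regime R3: 0.14 × 0.07 = 0.0098
  Regime R4: 0.09 × 0.044 = 0.00396
Normalizing constant = 0.09566.
The ratio is 0.01134 / 0.07056 (the normalizer cancels) = 0.161.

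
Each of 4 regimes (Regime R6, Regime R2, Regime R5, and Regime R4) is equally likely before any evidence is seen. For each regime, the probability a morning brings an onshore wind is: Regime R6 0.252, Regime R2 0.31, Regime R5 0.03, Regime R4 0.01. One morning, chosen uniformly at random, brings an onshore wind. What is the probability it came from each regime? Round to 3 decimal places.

Regime R6 0.419, Regime R2 0.515, Regime R5 0.050, Regime R4 0.017

Since the prior is uniform, the posterior is proportional to the likelihood:
  Regime R6: 0.252
  Regime R2: 0.31
  Regime R5: 0.03
  Regime R4: 0.01
Total = 0.602.
P(Regime R6 | onshore) = 0.252/0.602 ≈ 0.419
P(Regime R2 | onshore) = 0.31/0.602 ≈ 0.515
P(Regime R5 | onshore) = 0.03/0.602 ≈ 0.050
P(Regime R4 | onshore) = 0.01/0.602 ≈ 0.017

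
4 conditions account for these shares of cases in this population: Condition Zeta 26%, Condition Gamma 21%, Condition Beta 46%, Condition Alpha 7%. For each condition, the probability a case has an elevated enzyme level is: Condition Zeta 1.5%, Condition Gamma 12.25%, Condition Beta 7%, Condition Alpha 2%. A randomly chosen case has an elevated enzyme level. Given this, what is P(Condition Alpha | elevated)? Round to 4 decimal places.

0.0221

Unnormalized posteriors (prior × likelihood):
  Condition Zeta: 0.26 × 0.015 = 0.0039
  Condition Gamma: 0.21 × 0.1225 = 0.025725
  Condition Beta: 0.46 × 0.07 = 0.0322
  Condition Alpha: 0.07 × 0.02 = 0.0014
Normalizing constant = 0.063225.
P(Condition Alpha | evidence) = 0.0014 / 0.063225 ≈ 0.0221.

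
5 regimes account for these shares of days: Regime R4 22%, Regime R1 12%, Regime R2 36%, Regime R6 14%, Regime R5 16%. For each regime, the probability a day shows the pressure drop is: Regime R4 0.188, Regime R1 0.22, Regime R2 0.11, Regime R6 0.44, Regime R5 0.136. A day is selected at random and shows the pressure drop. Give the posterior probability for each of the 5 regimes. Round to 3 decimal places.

Unnormalized posteriors (prior × likelihood):
  Regime R4: 0.22 × 0.188 = 0.04136
  Regime R1: 0.12 × 0.22 = 0.0264
  Regime R2: 0.36 × 0.11 = 0.0396
  Regime R6: 0.14 × 0.44 = 0.0616
  Regime R5: 0.16 × 0.136 = 0.02176
Total = 0.19072.
P(Regime R4 | drop) = 0.04136/0.19072 ≈ 0.217
P(Regime R1 | drop) = 0.0264/0.19072 ≈ 0.138
P(Regime R2 | drop) = 0.0396/0.19072 ≈ 0.208
P(Regime R6 | drop) = 0.0616/0.19072 ≈ 0.323
P(Regime R5 | drop) = 0.02176/0.19072 ≈ 0.114

Regime R4 0.217, Regime R1 0.138, Regime R2 0.208, Regime R6 0.323, Regime R5 0.114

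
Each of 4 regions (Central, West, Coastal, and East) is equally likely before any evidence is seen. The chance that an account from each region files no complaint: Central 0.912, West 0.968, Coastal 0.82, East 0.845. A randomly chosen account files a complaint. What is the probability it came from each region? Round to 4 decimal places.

Central 0.1934, West 0.0703, Coastal 0.3956, East 0.3407

Taking complements, P(complaint | each) = Central 0.088, West 0.032, Coastal 0.18, East 0.155.
Since the prior is uniform, the posterior is proportional to the likelihood:
  Central: 0.088
  West: 0.032
  Coastal: 0.18
  East: 0.155
Sum = 0.455.
P(Central | complaint) = 0.088/0.455 ≈ 0.1934
P(West | complaint) = 0.032/0.455 ≈ 0.0703
P(Coastal | complaint) = 0.18/0.455 ≈ 0.3956
P(East | complaint) = 0.155/0.455 ≈ 0.3407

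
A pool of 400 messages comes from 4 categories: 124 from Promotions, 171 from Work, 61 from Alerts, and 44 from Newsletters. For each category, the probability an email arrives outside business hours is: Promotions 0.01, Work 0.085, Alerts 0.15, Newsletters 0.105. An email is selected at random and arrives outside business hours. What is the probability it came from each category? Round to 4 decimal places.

Promotions 0.0420, Work 0.4920, Alerts 0.3097, Newsletters 0.1564

Unnormalized posteriors (prior × likelihood):
  Promotions: 0.31 × 0.01 = 0.0031
  Work: 0.4275 × 0.085 = 0.0363375
  Alerts: 0.1525 × 0.15 = 0.022875
  Newsletters: 0.11 × 0.105 = 0.01155
Normalizing constant = 0.0738625.
P(Promotions | off-hours) = 0.0031/0.0738625 ≈ 0.0420
P(Work | off-hours) = 0.0363375/0.0738625 ≈ 0.4920
P(Alerts | off-hours) = 0.022875/0.0738625 ≈ 0.3097
P(Newsletters | off-hours) = 0.01155/0.0738625 ≈ 0.1564
(Check: 0.0420+0.4920+0.3097+0.1564 = 1.0001.)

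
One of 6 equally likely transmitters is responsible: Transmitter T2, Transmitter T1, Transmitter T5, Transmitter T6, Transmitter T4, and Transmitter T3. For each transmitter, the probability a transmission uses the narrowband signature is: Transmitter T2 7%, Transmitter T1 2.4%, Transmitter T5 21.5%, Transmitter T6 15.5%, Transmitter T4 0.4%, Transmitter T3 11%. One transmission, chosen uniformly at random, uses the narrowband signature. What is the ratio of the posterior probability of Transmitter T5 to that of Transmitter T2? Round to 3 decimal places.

Since the prior is uniform, the posterior is proportional to the likelihood:
  Transmitter T2: 0.07
  Transmitter T1: 0.024
  Transmitter T5: 0.215
  Transmitter T6: 0.155
  Transmitter T4: 0.004
  Transmitter T3: 0.11
Total = 0.578.
The ratio is 0.215 / 0.07 (the normalizer cancels) = 3.071.

3.071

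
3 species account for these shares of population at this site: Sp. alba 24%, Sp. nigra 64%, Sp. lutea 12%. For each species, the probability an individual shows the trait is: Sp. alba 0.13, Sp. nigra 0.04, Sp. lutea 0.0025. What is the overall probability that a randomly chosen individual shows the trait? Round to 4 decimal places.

Compute prior × likelihood for every hypothesis:
  Sp. alba: 0.24 × 0.13 = 0.0312
  Sp. nigra: 0.64 × 0.04 = 0.0256
  Sp. lutea: 0.12 × 0.0025 = 0.0003
P(trait) = 0.0312 + 0.0256 + 0.0003 = 0.0571 → 0.0571.

0.0571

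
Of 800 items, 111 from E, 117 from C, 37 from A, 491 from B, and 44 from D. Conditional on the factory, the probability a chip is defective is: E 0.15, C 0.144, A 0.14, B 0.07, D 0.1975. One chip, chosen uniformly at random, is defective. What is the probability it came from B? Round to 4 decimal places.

0.4205

Compute prior × likelihood for every hypothesis:
  E: 0.13875 × 0.15 = 0.0208125
  C: 0.14625 × 0.144 = 0.02106
  A: 0.04625 × 0.14 = 0.006475
  B: 0.61375 × 0.07 = 0.0429625
  D: 0.055 × 0.1975 = 0.0108625
Normalizing constant = 0.1021725.
P(B | evidence) = 0.0429625 / 0.1021725 ≈ 0.4205.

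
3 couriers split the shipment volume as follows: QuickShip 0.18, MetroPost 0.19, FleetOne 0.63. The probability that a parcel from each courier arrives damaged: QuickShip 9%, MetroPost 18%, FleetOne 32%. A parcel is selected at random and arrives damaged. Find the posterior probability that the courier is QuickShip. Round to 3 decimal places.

0.064

Compute prior × likelihood for every hypothesis:
  QuickShip: 0.18 × 0.09 = 0.0162
  MetroPost: 0.19 × 0.18 = 0.0342
  FleetOne: 0.63 × 0.32 = 0.2016
Normalizing constant = 0.252.
P(QuickShip | evidence) = 0.0162 / 0.252 ≈ 0.064.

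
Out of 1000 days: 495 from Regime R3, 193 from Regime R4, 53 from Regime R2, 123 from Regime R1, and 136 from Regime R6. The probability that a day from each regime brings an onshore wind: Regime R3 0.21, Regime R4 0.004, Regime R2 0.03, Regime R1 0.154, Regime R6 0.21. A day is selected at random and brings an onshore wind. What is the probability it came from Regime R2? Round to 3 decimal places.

Unnormalized posteriors (prior × likelihood):
  Regime R3: 0.495 × 0.21 = 0.10395
  Regime R4: 0.193 × 0.004 = 0.000772
  Regime R2: 0.053 × 0.03 = 0.00159
  Regime R1: 0.123 × 0.154 = 0.018942
  Regime R6: 0.136 × 0.21 = 0.02856
Normalizing constant = 0.153814.
P(Regime R2 | evidence) = 0.00159 / 0.153814 ≈ 0.010.

0.010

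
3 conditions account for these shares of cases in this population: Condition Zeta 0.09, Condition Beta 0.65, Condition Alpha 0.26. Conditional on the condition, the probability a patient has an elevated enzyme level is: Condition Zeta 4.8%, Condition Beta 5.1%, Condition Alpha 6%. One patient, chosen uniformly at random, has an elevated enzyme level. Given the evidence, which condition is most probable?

Unnormalized posteriors (prior × likelihood):
  Condition Zeta: 0.09 × 0.048 = 0.00432
  Condition Beta: 0.65 × 0.051 = 0.03315
  Condition Alpha: 0.26 × 0.06 = 0.0156
Total = 0.05307.
Largest term belongs to Condition Beta, so Condition Beta is most probable.

Condition Beta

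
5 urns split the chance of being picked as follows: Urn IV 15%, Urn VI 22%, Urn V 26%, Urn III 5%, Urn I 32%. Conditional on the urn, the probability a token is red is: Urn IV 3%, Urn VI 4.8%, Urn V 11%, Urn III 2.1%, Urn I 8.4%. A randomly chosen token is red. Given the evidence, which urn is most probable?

Prior × likelihood for each hypothesis:
  Urn IV: 0.15 × 0.03 = 0.0045
  Urn VI: 0.22 × 0.048 = 0.01056
  Urn V: 0.26 × 0.11 = 0.0286
  Urn III: 0.05 × 0.021 = 0.00105
  Urn I: 0.32 × 0.084 = 0.02688
Sum = 0.07159.
Largest term belongs to Urn V, so Urn V is most probable.

Urn V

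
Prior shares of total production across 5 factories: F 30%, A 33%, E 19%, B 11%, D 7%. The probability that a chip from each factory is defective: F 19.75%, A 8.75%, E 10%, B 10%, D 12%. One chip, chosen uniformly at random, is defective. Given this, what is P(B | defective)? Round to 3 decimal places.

Prior × likelihood for each hypothesis:
  F: 0.3 × 0.1975 = 0.05925
  A: 0.33 × 0.0875 = 0.028875
  E: 0.19 × 0.1 = 0.019
  B: 0.11 × 0.1 = 0.011
  D: 0.07 × 0.12 = 0.0084
Total = 0.126525.
P(B | evidence) = 0.011 / 0.126525 ≈ 0.087.

0.087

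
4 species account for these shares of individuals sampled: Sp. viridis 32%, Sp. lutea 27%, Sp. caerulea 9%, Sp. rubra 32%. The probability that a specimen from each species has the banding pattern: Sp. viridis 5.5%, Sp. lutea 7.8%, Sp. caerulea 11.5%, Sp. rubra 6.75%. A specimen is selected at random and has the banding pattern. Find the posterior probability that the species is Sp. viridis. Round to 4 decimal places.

By Bayes' rule, posterior ∝ prior × likelihood:
  Sp. viridis: 0.32 × 0.055 = 0.0176
  Sp. lutea: 0.27 × 0.078 = 0.02106
  Sp. caerulea: 0.09 × 0.115 = 0.01035
  Sp. rubra: 0.32 × 0.0675 = 0.0216
Total = 0.07061.
P(Sp. viridis | evidence) = 0.0176 / 0.07061 ≈ 0.2493.

0.2493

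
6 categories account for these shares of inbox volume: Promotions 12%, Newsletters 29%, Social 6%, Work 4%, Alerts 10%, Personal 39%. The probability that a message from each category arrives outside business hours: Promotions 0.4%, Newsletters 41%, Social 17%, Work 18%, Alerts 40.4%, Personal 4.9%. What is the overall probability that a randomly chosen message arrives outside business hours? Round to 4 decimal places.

0.1963

Unnormalized posteriors (prior × likelihood):
  Promotions: 0.12 × 0.004 = 0.00048
  Newsletters: 0.29 × 0.41 = 0.1189
  Social: 0.06 × 0.17 = 0.0102
  Work: 0.04 × 0.18 = 0.0072
  Alerts: 0.1 × 0.404 = 0.0404
  Personal: 0.39 × 0.049 = 0.01911
P(off-hours) = 0.00048 + 0.1189 + 0.0102 + 0.0072 + 0.0404 + 0.01911 = 0.19629 → 0.1963.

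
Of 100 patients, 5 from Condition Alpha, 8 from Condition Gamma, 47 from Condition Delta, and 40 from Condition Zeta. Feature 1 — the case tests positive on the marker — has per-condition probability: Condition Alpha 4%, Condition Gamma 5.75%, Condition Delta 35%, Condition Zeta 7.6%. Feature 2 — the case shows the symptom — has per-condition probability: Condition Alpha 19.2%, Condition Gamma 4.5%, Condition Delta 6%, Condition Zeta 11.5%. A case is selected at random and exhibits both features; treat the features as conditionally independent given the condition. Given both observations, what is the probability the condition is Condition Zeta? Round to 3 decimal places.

0.250

Prior × likelihood for each hypothesis:
  Condition Alpha: 0.05 × 0.04 × 0.192 = 0.000384
  Condition Gamma: 0.08 × 0.0575 × 0.045 = 0.000207
  Condition Delta: 0.47 × 0.35 × 0.06 = 0.00987
  Condition Zeta: 0.4 × 0.076 × 0.115 = 0.003496
Normalizing constant = 0.013957.
P(Condition Zeta | evidence) = 0.003496 / 0.013957 ≈ 0.250.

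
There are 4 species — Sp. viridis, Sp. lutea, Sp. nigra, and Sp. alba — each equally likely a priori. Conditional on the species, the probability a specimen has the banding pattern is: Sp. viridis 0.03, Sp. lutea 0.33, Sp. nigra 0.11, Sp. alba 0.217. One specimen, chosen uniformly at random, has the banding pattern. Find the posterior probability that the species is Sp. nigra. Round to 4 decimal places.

0.1601

Since the prior is uniform, the posterior is proportional to the likelihood:
  Sp. viridis: 0.03
  Sp. lutea: 0.33
  Sp. nigra: 0.11
  Sp. alba: 0.217
Sum = 0.687.
P(Sp. nigra | evidence) = 0.11 / 0.687 ≈ 0.1601.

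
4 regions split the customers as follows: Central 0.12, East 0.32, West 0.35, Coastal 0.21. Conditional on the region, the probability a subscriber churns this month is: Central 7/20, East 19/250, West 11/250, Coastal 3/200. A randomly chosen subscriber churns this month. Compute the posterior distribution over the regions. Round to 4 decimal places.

By Bayes' rule, posterior ∝ prior × likelihood:
  Central: 0.12 × 0.35 = 0.042
  East: 0.32 × 0.076 = 0.02432
  West: 0.35 × 0.044 = 0.0154
  Coastal: 0.21 × 0.015 = 0.00315
Total = 0.08487.
P(Central | churn) = 0.042/0.08487 ≈ 0.4949
P(East | churn) = 0.02432/0.08487 ≈ 0.2866
P(West | churn) = 0.0154/0.08487 ≈ 0.1815
P(Coastal | churn) = 0.00315/0.08487 ≈ 0.0371
(Check: 0.4949+0.2866+0.1815+0.0371 = 1.0001.)

Central 0.4949, East 0.2866, West 0.1815, Coastal 0.0371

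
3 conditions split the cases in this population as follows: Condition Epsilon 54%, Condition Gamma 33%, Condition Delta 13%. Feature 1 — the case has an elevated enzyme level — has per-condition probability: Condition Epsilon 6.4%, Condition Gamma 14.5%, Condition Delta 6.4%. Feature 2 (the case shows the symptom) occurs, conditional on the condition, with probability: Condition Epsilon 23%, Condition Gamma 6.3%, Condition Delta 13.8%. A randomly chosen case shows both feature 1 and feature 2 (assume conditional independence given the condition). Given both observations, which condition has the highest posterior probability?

Condition Epsilon

Unnormalized posteriors (prior × likelihood):
  Condition Epsilon: 0.54 × 0.064 × 0.23 = 0.0079488
  Condition Gamma: 0.33 × 0.145 × 0.063 = 0.00301455
  Condition Delta: 0.13 × 0.064 × 0.138 = 0.00114816
Normalizing constant = 0.01211151.
Largest term belongs to Condition Epsilon, so Condition Epsilon is most probable.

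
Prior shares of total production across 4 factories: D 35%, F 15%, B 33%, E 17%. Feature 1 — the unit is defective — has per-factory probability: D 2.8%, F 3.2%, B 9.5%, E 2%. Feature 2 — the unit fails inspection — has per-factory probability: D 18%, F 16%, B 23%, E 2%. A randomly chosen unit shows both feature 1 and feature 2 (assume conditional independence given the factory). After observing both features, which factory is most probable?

B

Compute prior × likelihood for every hypothesis:
  D: 0.35 × 0.028 × 0.18 = 0.001764
  F: 0.15 × 0.032 × 0.16 = 0.000768
  B: 0.33 × 0.095 × 0.23 = 0.0072105
  E: 0.17 × 0.02 × 0.02 = 0.000068
Normalizing constant = 0.0098105.
Largest term belongs to B, so B is most probable.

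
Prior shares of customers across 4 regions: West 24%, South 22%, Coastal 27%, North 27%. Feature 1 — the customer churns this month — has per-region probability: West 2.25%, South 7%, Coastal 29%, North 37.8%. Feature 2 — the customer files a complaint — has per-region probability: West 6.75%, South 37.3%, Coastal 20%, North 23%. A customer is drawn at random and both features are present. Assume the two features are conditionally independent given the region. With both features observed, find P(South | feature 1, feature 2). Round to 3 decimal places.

Prior × likelihood for each hypothesis:
  West: 0.24 × 0.0225 × 0.0675 = 0.0003645
  South: 0.22 × 0.07 × 0.373 = 0.0057442
  Coastal: 0.27 × 0.29 × 0.2 = 0.01566
  North: 0.27 × 0.378 × 0.23 = 0.0234738
Sum = 0.0452425.
P(South | evidence) = 0.0057442 / 0.0452425 ≈ 0.127.

0.127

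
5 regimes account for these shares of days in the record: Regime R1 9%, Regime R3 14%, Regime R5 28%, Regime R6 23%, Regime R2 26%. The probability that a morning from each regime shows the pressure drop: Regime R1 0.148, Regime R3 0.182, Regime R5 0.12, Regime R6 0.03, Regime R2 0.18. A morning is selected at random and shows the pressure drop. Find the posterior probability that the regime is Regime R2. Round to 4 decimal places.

By Bayes' rule, posterior ∝ prior × likelihood:
  Regime R1: 0.09 × 0.148 = 0.01332
  Regime R3: 0.14 × 0.182 = 0.02548
  Regime R5: 0.28 × 0.12 = 0.0336
  Regime R6: 0.23 × 0.03 = 0.0069
  Regime R2: 0.26 × 0.18 = 0.0468
Total = 0.1261.
P(Regime R2 | evidence) = 0.0468 / 0.1261 ≈ 0.3711.

0.3711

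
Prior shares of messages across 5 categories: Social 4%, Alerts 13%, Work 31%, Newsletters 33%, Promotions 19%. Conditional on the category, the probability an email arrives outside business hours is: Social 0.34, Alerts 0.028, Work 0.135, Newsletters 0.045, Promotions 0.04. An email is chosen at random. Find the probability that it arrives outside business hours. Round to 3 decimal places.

0.082

Unnormalized posteriors (prior × likelihood):
  Social: 0.04 × 0.34 = 0.0136
  Alerts: 0.13 × 0.028 = 0.00364
  Work: 0.31 × 0.135 = 0.04185
  Newsletters: 0.33 × 0.045 = 0.01485
  Promotions: 0.19 × 0.04 = 0.0076
P(off-hours) = 0.0136 + 0.00364 + 0.04185 + 0.01485 + 0.0076 = 0.08154 → 0.082.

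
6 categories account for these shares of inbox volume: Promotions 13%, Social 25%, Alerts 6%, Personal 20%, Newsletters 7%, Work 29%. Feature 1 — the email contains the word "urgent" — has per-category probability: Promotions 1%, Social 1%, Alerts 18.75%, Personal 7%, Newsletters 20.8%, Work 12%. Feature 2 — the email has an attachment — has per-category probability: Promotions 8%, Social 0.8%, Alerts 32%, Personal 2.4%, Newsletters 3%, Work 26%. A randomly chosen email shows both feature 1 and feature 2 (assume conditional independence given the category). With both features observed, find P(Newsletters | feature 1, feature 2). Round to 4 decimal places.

0.0322

Prior × likelihood for each hypothesis:
  Promotions: 0.13 × 0.01 × 0.08 = 0.000104
  Social: 0.25 × 0.01 × 0.008 = 0.00002
  Alerts: 0.06 × 0.1875 × 0.32 = 0.0036
  Personal: 0.2 × 0.07 × 0.024 = 0.000336
  Newsletters: 0.07 × 0.208 × 0.03 = 0.0004368
  Work: 0.29 × 0.12 × 0.26 = 0.009048
Total = 0.0135448.
P(Newsletters | evidence) = 0.0004368 / 0.0135448 ≈ 0.0322.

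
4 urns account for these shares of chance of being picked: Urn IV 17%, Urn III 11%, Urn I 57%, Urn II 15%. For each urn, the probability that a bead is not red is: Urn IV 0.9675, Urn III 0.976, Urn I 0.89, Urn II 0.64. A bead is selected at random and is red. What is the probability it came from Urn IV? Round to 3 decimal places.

0.044

Taking complements, P(red | each) = Urn IV 0.0325, Urn III 0.024, Urn I 0.11, Urn II 0.36.
Compute prior × likelihood for every hypothesis:
  Urn IV: 0.17 × 0.0325 = 0.005525
  Urn III: 0.11 × 0.024 = 0.00264
  Urn I: 0.57 × 0.11 = 0.0627
  Urn II: 0.15 × 0.36 = 0.054
Normalizing constant = 0.124865.
P(Urn IV | evidence) = 0.005525 / 0.124865 ≈ 0.044.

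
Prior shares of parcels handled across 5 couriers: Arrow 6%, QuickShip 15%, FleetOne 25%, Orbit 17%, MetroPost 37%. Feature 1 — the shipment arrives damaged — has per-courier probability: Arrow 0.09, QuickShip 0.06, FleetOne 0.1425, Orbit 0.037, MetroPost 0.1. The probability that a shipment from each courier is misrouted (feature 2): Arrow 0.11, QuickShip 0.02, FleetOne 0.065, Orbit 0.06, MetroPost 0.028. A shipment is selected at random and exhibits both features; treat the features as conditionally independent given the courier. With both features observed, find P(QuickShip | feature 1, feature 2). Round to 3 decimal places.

0.040

Compute prior × likelihood for every hypothesis:
  Arrow: 0.06 × 0.09 × 0.11 = 0.000594
  QuickShip: 0.15 × 0.06 × 0.02 = 0.00018
  FleetOne: 0.25 × 0.1425 × 0.065 = 0.002315625
  Orbit: 0.17 × 0.037 × 0.06 = 0.0003774
  MetroPost: 0.37 × 0.1 × 0.028 = 0.001036
Total = 0.004503025.
P(QuickShip | evidence) = 0.00018 / 0.004503025 ≈ 0.040.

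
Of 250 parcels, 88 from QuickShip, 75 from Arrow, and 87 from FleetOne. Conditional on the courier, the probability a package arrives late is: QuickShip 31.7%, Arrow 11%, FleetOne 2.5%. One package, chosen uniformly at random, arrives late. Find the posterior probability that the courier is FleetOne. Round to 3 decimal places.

0.057

Prior × likelihood for each hypothesis:
  QuickShip: 0.352 × 0.317 = 0.111584
  Arrow: 0.3 × 0.11 = 0.033
  FleetOne: 0.348 × 0.025 = 0.0087
Normalizing constant = 0.153284.
P(FleetOne | evidence) = 0.0087 / 0.153284 ≈ 0.057.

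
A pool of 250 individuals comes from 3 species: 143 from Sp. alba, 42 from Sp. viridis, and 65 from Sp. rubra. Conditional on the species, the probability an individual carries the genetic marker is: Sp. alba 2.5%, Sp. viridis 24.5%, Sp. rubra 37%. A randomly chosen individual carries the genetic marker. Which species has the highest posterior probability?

Sp. rubra

Compute prior × likelihood for every hypothesis:
  Sp. alba: 0.572 × 0.025 = 0.0143
  Sp. viridis: 0.168 × 0.245 = 0.04116
  Sp. rubra: 0.26 × 0.37 = 0.0962
Total = 0.15166.
Largest term belongs to Sp. rubra, so Sp. rubra is most probable.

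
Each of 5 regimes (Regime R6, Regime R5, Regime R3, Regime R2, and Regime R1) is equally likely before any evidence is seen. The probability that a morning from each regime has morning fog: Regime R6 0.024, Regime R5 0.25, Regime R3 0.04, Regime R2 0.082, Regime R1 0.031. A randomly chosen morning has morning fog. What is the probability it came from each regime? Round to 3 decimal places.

With a uniform prior (1/5 each), posterior ∝ likelihood:
  Regime R6: 0.024
  Regime R5: 0.25
  Regime R3: 0.04
  Regime R2: 0.082
  Regime R1: 0.031
Normalizing constant = 0.427.
P(Regime R6 | fog) = 0.024/0.427 ≈ 0.056
P(Regime R5 | fog) = 0.25/0.427 ≈ 0.585
P(Regime R3 | fog) = 0.04/0.427 ≈ 0.094
P(Regime R2 | fog) = 0.082/0.427 ≈ 0.192
P(Regime R1 | fog) = 0.031/0.427 ≈ 0.073

Regime R6 0.056, Regime R5 0.585, Regime R3 0.094, Regime R2 0.192, Regime R1 0.073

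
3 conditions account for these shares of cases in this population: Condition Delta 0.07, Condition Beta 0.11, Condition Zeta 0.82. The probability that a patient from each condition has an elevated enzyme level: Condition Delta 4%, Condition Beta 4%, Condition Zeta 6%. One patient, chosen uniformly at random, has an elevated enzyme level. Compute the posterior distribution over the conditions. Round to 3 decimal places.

Compute prior × likelihood for every hypothesis:
  Condition Delta: 0.07 × 0.04 = 0.0028
  Condition Beta: 0.11 × 0.04 = 0.0044
  Condition Zeta: 0.82 × 0.06 = 0.0492
Total = 0.0564.
P(Condition Delta | elevated) = 0.0028/0.0564 ≈ 0.050
P(Condition Beta | elevated) = 0.0044/0.0564 ≈ 0.078
P(Condition Zeta | elevated) = 0.0492/0.0564 ≈ 0.872
(Check: 0.050+0.078+0.872 = 1.000.)

Condition Delta 0.050, Condition Beta 0.078, Condition Zeta 0.872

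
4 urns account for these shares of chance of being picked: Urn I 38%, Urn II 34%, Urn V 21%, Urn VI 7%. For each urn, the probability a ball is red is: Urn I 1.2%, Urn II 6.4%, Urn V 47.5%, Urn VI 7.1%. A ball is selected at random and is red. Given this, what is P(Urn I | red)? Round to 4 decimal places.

Compute prior × likelihood for every hypothesis:
  Urn I: 0.38 × 0.012 = 0.00456
  Urn II: 0.34 × 0.064 = 0.02176
  Urn V: 0.21 × 0.475 = 0.09975
  Urn VI: 0.07 × 0.071 = 0.00497
Total = 0.13104.
P(Urn I | evidence) = 0.00456 / 0.13104 ≈ 0.0348.

0.0348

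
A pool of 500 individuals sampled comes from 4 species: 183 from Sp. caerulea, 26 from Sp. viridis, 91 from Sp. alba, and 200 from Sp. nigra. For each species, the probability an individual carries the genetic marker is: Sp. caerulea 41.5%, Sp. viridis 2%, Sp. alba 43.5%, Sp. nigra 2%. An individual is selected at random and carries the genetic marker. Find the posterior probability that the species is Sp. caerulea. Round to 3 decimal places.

0.633

Prior × likelihood for each hypothesis:
  Sp. caerulea: 0.366 × 0.415 = 0.15189
  Sp. viridis: 0.052 × 0.02 = 0.00104
  Sp. alba: 0.182 × 0.435 = 0.07917
  Sp. nigra: 0.4 × 0.02 = 0.008
Total = 0.2401.
P(Sp. caerulea | evidence) = 0.15189 / 0.2401 ≈ 0.633.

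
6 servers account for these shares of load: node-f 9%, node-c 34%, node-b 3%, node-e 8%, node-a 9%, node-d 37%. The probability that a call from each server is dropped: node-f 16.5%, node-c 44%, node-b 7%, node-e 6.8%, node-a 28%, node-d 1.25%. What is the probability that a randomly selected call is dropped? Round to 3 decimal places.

Unnormalized posteriors (prior × likelihood):
  node-f: 0.09 × 0.165 = 0.01485
  node-c: 0.34 × 0.44 = 0.1496
  node-b: 0.03 × 0.07 = 0.0021
  node-e: 0.08 × 0.068 = 0.00544
  node-a: 0.09 × 0.28 = 0.0252
  node-d: 0.37 × 0.0125 = 0.004625
P(dropped) = 0.01485 + 0.1496 + 0.0021 + 0.00544 + 0.0252 + 0.004625 = 0.201815 → 0.202.

0.202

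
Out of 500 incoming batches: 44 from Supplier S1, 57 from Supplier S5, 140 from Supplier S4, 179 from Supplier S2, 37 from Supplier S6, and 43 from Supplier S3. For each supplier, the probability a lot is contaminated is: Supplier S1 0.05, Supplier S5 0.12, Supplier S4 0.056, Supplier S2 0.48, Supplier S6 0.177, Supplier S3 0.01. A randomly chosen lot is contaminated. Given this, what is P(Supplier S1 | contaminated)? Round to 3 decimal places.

Prior × likelihood for each hypothesis:
  Supplier S1: 0.088 × 0.05 = 0.0044
  Supplier S5: 0.114 × 0.12 = 0.01368
  Supplier S4: 0.28 × 0.056 = 0.01568
  Supplier S2: 0.358 × 0.48 = 0.17184
  Supplier S6: 0.074 × 0.177 = 0.013098
  Supplier S3: 0.086 × 0.01 = 0.00086
Normalizing constant = 0.219558.
P(Supplier S1 | evidence) = 0.0044 / 0.219558 ≈ 0.020.

0.020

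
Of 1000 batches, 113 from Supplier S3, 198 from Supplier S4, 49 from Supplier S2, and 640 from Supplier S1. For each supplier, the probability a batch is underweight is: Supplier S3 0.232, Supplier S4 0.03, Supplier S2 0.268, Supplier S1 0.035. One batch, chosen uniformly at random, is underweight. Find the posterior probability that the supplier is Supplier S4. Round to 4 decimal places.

Unnormalized posteriors (prior × likelihood):
  Supplier S3: 0.113 × 0.232 = 0.026216
  Supplier S4: 0.198 × 0.03 = 0.00594
  Supplier S2: 0.049 × 0.268 = 0.013132
  Supplier S1: 0.64 × 0.035 = 0.0224
Total = 0.067688.
P(Supplier S4 | evidence) = 0.00594 / 0.067688 ≈ 0.0878.

0.0878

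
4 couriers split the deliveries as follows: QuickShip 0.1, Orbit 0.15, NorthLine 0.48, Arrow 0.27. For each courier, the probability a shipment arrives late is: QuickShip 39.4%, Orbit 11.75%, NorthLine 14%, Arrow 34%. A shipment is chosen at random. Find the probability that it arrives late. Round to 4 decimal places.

By Bayes' rule, posterior ∝ prior × likelihood:
  QuickShip: 0.1 × 0.394 = 0.0394
  Orbit: 0.15 × 0.1175 = 0.017625
  NorthLine: 0.48 × 0.14 = 0.0672
  Arrow: 0.27 × 0.34 = 0.0918
P(late) = 0.0394 + 0.017625 + 0.0672 + 0.0918 = 0.216025 → 0.2160.

0.2160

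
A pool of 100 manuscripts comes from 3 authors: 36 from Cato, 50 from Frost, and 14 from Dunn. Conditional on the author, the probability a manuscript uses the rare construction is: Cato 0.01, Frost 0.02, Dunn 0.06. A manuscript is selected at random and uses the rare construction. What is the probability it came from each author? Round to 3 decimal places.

Cato 0.164, Frost 0.455, Dunn 0.382

Prior × likelihood for each hypothesis:
  Cato: 0.36 × 0.01 = 0.0036
  Frost: 0.5 × 0.02 = 0.01
  Dunn: 0.14 × 0.06 = 0.0084
Sum = 0.022.
P(Cato | rare-form) = 0.0036/0.022 ≈ 0.164
P(Frost | rare-form) = 0.01/0.022 ≈ 0.455
P(Dunn | rare-form) = 0.0084/0.022 ≈ 0.382
(Check: 0.164+0.455+0.382 = 1.001.)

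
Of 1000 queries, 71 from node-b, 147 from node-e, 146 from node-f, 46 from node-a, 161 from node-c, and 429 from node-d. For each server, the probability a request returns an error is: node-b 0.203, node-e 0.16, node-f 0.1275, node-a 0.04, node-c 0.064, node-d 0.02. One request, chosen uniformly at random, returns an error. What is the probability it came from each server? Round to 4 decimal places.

node-b 0.1865, node-e 0.3044, node-f 0.2409, node-a 0.0238, node-c 0.1333, node-d 0.1110

Unnormalized posteriors (prior × likelihood):
  node-b: 0.071 × 0.203 = 0.014413
  node-e: 0.147 × 0.16 = 0.02352
  node-f: 0.146 × 0.1275 = 0.018615
  node-a: 0.046 × 0.04 = 0.00184
  node-c: 0.161 × 0.064 = 0.010304
  node-d: 0.429 × 0.02 = 0.00858
Normalizing constant = 0.077272.
P(node-b | error) = 0.014413/0.077272 ≈ 0.1865
P(node-e | error) = 0.02352/0.077272 ≈ 0.3044
P(node-f | error) = 0.018615/0.077272 ≈ 0.2409
P(node-a | error) = 0.00184/0.077272 ≈ 0.0238
P(node-c | error) = 0.010304/0.077272 ≈ 0.1333
P(node-d | error) = 0.00858/0.077272 ≈ 0.1110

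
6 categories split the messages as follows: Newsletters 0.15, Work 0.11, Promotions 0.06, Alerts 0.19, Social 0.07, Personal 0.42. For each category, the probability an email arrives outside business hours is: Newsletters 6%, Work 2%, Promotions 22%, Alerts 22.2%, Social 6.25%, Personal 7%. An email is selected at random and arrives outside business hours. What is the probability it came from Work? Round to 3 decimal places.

Compute prior × likelihood for every hypothesis:
  Newsletters: 0.15 × 0.06 = 0.009
  Work: 0.11 × 0.02 = 0.0022
  Promotions: 0.06 × 0.22 = 0.0132
  Alerts: 0.19 × 0.222 = 0.04218
  Social: 0.07 × 0.0625 = 0.004375
  Personal: 0.42 × 0.07 = 0.0294
Total = 0.100355.
P(Work | evidence) = 0.0022 / 0.100355 ≈ 0.022.

0.022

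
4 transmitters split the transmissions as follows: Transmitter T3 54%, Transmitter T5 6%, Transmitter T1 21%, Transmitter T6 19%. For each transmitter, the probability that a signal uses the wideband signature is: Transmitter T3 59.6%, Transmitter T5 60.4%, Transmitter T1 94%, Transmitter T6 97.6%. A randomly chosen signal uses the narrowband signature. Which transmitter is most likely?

Transmitter T3

Taking complements, P(narrowband | each) = Transmitter T3 0.404, Transmitter T5 0.396, Transmitter T1 0.06, Transmitter T6 0.024.
Compute prior × likelihood for every hypothesis:
  Transmitter T3: 0.54 × 0.404 = 0.21816
  Transmitter T5: 0.06 × 0.396 = 0.02376
  Transmitter T1: 0.21 × 0.06 = 0.0126
  Transmitter T6: 0.19 × 0.024 = 0.00456
Sum = 0.25908.
Largest term belongs to Transmitter T3, so Transmitter T3 is most probable.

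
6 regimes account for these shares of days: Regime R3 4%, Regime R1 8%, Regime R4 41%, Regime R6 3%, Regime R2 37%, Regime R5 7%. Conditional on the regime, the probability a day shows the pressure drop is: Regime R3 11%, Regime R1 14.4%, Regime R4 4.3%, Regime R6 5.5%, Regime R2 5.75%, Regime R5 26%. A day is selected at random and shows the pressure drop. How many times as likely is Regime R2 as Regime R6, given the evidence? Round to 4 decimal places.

By Bayes' rule, posterior ∝ prior × likelihood:
  Regime R3: 0.04 × 0.11 = 0.0044
  Regime R1: 0.08 × 0.144 = 0.01152
  Regime R4: 0.41 × 0.043 = 0.01763
  Regime R6: 0.03 × 0.055 = 0.00165
  Regime R2: 0.37 × 0.0575 = 0.021275
  Regime R5: 0.07 × 0.26 = 0.0182
Normalizing constant = 0.074675.
The ratio is 0.021275 / 0.00165 (the normalizer cancels) = 12.8939.

12.8939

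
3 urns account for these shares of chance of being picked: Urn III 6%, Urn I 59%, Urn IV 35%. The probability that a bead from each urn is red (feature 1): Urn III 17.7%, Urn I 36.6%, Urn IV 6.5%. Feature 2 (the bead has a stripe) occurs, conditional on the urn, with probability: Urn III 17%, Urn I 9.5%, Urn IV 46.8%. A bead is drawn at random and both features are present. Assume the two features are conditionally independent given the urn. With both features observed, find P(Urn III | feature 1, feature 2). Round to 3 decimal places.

0.055

Unnormalized posteriors (prior × likelihood):
  Urn III: 0.06 × 0.177 × 0.17 = 0.0018054
  Urn I: 0.59 × 0.366 × 0.095 = 0.0205143
  Urn IV: 0.35 × 0.065 × 0.468 = 0.010647
Total = 0.0329667.
P(Urn III | evidence) = 0.0018054 / 0.0329667 ≈ 0.055.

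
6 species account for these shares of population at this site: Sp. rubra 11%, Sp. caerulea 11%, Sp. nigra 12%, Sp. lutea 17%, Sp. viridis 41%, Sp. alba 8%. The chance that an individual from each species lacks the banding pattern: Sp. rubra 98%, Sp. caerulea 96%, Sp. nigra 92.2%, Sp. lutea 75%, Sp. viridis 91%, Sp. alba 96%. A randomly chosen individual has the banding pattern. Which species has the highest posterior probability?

Taking complements, P(banded | each) = Sp. rubra 0.02, Sp. caerulea 0.04, Sp. nigra 0.078, Sp. lutea 0.25, Sp. viridis 0.09, Sp. alba 0.04.
Unnormalized posteriors (prior × likelihood):
  Sp. rubra: 0.11 × 0.02 = 0.0022
  Sp. caerulea: 0.11 × 0.04 = 0.0044
  Sp. nigra: 0.12 × 0.078 = 0.00936
  Sp. lutea: 0.17 × 0.25 = 0.0425
  Sp. viridis: 0.41 × 0.09 = 0.0369
  Sp. alba: 0.08 × 0.04 = 0.0032
Total = 0.09856.
Largest term belongs to Sp. lutea, so Sp. lutea is most probable.

Sp. lutea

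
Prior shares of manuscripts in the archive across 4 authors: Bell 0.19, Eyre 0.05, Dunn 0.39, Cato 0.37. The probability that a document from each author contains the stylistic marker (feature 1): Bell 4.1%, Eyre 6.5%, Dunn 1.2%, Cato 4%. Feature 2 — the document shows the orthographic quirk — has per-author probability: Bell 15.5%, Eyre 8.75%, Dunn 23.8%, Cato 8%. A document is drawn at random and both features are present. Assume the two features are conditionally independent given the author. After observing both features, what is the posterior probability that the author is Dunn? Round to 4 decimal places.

Unnormalized posteriors (prior × likelihood):
  Bell: 0.19 × 0.041 × 0.155 = 0.00120745
  Eyre: 0.05 × 0.065 × 0.0875 = 0.000284375
  Dunn: 0.39 × 0.012 × 0.238 = 0.00111384
  Cato: 0.37 × 0.04 × 0.08 = 0.001184
Sum = 0.003789665.
P(Dunn | evidence) = 0.00111384 / 0.003789665 ≈ 0.2939.

0.2939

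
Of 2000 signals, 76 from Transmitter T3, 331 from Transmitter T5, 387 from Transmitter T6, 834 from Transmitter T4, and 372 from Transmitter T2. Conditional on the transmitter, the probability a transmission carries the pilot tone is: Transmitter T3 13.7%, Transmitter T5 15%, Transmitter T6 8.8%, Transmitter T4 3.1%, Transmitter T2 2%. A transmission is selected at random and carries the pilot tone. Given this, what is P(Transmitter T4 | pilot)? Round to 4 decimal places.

Prior × likelihood for each hypothesis:
  Transmitter T3: 0.038 × 0.137 = 0.005206
  Transmitter T5: 0.1655 × 0.15 = 0.024825
  Transmitter T6: 0.1935 × 0.088 = 0.017028
  Transmitter T4: 0.417 × 0.031 = 0.012927
  Transmitter T2: 0.186 × 0.02 = 0.00372
Total = 0.063706.
P(Transmitter T4 | evidence) = 0.012927 / 0.063706 ≈ 0.2029.

0.2029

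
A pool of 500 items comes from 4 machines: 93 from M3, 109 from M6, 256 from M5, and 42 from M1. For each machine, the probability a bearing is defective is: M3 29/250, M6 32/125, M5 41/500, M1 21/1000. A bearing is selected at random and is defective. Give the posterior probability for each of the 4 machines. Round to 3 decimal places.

M3 0.178, M6 0.461, M5 0.347, M1 0.015

Unnormalized posteriors (prior × likelihood):
  M3: 0.186 × 0.116 = 0.021576
  M6: 0.218 × 0.256 = 0.055808
  M5: 0.512 × 0.082 = 0.041984
  M1: 0.084 × 0.021 = 0.001764
Normalizing constant = 0.121132.
P(M3 | defective) = 0.021576/0.121132 ≈ 0.178
P(M6 | defective) = 0.055808/0.121132 ≈ 0.461
P(M5 | defective) = 0.041984/0.121132 ≈ 0.347
P(M1 | defective) = 0.001764/0.121132 ≈ 0.015
(Check: 0.178+0.461+0.347+0.015 = 1.001.)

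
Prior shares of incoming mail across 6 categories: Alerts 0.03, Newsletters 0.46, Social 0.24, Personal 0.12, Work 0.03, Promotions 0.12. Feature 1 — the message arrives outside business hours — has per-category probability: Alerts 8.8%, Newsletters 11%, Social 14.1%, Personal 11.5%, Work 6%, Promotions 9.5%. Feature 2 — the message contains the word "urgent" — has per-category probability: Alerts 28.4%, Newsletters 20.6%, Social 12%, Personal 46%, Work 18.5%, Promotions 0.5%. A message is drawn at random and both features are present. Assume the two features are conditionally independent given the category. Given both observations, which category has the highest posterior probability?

By Bayes' rule, posterior ∝ prior × likelihood:
  Alerts: 0.03 × 0.088 × 0.284 = 0.00074976
  Newsletters: 0.46 × 0.11 × 0.206 = 0.0104236
  Social: 0.24 × 0.141 × 0.12 = 0.0040608
  Personal: 0.12 × 0.115 × 0.46 = 0.006348
  Work: 0.03 × 0.06 × 0.185 = 0.000333
  Promotions: 0.12 × 0.095 × 0.005 = 0.000057
Sum = 0.02197216.
Largest term belongs to Newsletters, so Newsletters is most probable.

Newsletters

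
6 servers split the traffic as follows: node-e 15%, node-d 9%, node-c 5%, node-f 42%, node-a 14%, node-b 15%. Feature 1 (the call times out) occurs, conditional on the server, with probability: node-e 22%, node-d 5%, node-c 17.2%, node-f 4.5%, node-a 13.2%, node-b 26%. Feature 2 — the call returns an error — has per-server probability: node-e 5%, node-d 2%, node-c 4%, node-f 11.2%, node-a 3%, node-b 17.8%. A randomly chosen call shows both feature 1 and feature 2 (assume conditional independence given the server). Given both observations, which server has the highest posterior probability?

By Bayes' rule, posterior ∝ prior × likelihood:
  node-e: 0.15 × 0.22 × 0.05 = 0.00165
  node-d: 0.09 × 0.05 × 0.02 = 0.00009
  node-c: 0.05 × 0.172 × 0.04 = 0.000344
  node-f: 0.42 × 0.045 × 0.112 = 0.0021168
  node-a: 0.14 × 0.132 × 0.03 = 0.0005544
  node-b: 0.15 × 0.26 × 0.178 = 0.006942
Normalizing constant = 0.0116972.
Largest term belongs to node-b, so node-b is most probable.

node-b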